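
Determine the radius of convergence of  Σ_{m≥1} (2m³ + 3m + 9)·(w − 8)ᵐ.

Apply the ratio test: |a_{m+1}| / |a_m| = (2(m+1)³ + 3(m+1) + 9)/(2m³ + 3m + 9), which tends to 1 as m → ∞.
Hence R = 1.

R = 1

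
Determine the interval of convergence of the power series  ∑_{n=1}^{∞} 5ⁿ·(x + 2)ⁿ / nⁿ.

(−∞, ∞)

By the Cauchy root test, |a_n|^(1/n) = 5/n → 0.
The limit is 0 for every x, so R = ∞.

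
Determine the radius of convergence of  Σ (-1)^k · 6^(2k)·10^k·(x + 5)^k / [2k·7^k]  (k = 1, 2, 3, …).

R = 7/360

The ratio of consecutive coefficients is [2k/2(k+1)] · 36·10/7 → 360/7.
Thus R = 1/(360/7) = 7/360.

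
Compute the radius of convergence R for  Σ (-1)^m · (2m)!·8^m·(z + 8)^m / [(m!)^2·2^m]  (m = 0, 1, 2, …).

The ratio of consecutive coefficients is (2m+1)·(2m+2)/(m+1)² · 8/2 → 16.
Hence the series converges for |z + 8| < 1/(16) = 1/16, so the radius of convergence is 1/16.

R = 1/16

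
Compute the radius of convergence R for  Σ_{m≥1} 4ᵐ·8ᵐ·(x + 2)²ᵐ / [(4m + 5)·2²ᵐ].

R = √2/4

Apply the ratio test: |a_{m+1}| / |a_m| = [(4m + 5)/(4(m+1) + 5)] · 4·8/4, which tends to 8 as m → ∞.
Since the exponent of (x + 2) increases by 2 each term, convergence requires |x + 2|² < 1/8, hence R = √2/4.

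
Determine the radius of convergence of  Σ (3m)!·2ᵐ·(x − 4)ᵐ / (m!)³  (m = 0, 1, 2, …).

R = 1/54

Apply the ratio test: |a_{m+1}| / |a_m| = (3m+1)·(3m+2)·(3m+3)/(m+1)³ · 2, which tends to 54 as m → ∞.
The series converges when 54 · |x − 4| < 1, giving R = 1/54.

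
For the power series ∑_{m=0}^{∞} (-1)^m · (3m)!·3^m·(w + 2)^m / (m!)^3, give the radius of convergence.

R = 1/81

Apply the ratio test: |a_{m+1}| / |a_m| = (3m+1)·(3m+2)·(3m+3)/(m+1)³ · 3, which tends to 81 as m → ∞.
Convergence for |w + 2| · 81 < 1, i.e. |w + 2| < 1/81. So R = 1/81.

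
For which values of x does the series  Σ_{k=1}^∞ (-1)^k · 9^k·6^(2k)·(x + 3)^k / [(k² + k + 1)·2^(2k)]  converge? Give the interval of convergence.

By the ratio test, |a_{k+1}/a_k| = [(k² + k + 1)/((k+1)² + (k+1) + 1)] · 9·36/4 → 81.
Thus R = 1/(81) = 1/81.
Endpoint x = -242/81: absolute convergence follows by limit comparison with Σ 1/k².
Endpoint x = -244/81: the series is dominated by a constant times Σ 1/k², which converges (p = 2 > 1).

[-244/81, -242/81]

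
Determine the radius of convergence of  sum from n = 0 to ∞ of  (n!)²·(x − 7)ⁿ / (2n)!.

R = 4

The ratio of consecutive coefficients is (n+1)²/[(2n+1)·(2n+2)] → 1/4.
Convergence for |x − 7| · 1/4 < 1, i.e. |x − 7| < 4. So R = 4.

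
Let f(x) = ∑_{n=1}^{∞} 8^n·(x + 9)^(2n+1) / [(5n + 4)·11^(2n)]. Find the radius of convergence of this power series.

Ratio test: |a_{n+1}/a_n| = [(5n + 4)/(5(n+1) + 4)] · 8/121 → 8/121 as n → ∞.
Successive powers of (x + 9) differ by 2, so the series converges when |x + 9|² · 8/121 < 1, i.e. |x + 9| < √(121/8). So R = 11√2/4.

R = 11√2/4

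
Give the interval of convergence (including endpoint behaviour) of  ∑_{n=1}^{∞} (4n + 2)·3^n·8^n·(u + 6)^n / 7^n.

(-151/24, -137/24)

By the ratio test, |a_{n+1}/a_n| = [(4(n+1) + 2)/(4n + 2)] · 3·8/7 → 24/7.
The series converges when 24/7 · |u + 6| < 1, giving R = 7/24.
At u = -137/24: the terms do not tend to 0, so the series diverges.
Endpoint u = -151/24: the terms do not tend to 0, so the series diverges.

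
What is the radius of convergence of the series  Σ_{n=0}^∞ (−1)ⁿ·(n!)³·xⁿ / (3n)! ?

R = 27

Apply the ratio test: |a_{n+1}| / |a_n| = (n+1)³/[(3n+1)·(3n+2)·(3n+3)], which tends to 1/27 as n → ∞.
The series converges when 1/27 · |x| < 1, giving R = 27.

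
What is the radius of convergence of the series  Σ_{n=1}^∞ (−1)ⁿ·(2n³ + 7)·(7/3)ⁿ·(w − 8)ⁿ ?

R = 3/7

By the ratio test, |a_{n+1}/a_n| = [(2(n+1)³ + 7)/(2n³ + 7)] · 7/3 → 7/3.
Convergence for |w − 8| · 7/3 < 1, i.e. |w − 8| < 3/7. So R = 3/7.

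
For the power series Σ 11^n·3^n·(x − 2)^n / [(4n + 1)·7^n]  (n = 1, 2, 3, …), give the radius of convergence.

The ratio of consecutive coefficients is [(4n + 1)/(4(n+1) + 1)] · 11·3/7 → 33/7.
Hence the series converges for |x − 2| < 1/(33/7) = 7/33, so the radius of convergence is 7/33.

R = 7/33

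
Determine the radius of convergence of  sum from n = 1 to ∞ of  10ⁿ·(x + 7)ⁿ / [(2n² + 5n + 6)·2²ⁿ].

Apply the ratio test: |a_{n+1}| / |a_n| = [(2n² + 5n + 6)/(2(n+1)² + 5(n+1) + 6)] · 10/4, which tends to 5/2 as n → ∞.
The series converges when 5/2 · |x + 7| < 1, giving R = 2/5.

R = 2/5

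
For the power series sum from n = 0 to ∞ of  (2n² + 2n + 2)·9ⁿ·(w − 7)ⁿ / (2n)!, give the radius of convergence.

By the ratio test, |a_{n+1}/a_n| = (2(n+1)² + 2(n+1) + 2)/(2n² + 2n + 2) · 9 · 1/[(2n+1)·(2n+2)] → 0.
The ratio tends to 0 regardless of w, hence R = ∞.

R = ∞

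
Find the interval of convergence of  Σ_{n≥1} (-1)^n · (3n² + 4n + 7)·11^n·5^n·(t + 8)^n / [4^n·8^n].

(-472/55, -408/55)

By the ratio test, |a_{n+1}/a_n| = [(3(n+1)² + 4(n+1) + 7)/(3n² + 4n + 7)] · 11·5/(4·8) → 55/32.
Thus R = 1/(55/32) = 32/55.
Endpoint t = -408/55: the terms have absolute value of order n², which does not tend to 0, so the series diverges by the divergence test.
At t = -472/55: the n-th term does not approach 0; divergence by the term test.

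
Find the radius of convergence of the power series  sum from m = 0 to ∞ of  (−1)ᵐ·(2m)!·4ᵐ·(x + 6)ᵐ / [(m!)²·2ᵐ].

R = 1/8

Apply the ratio test: |a_{m+1}| / |a_m| = (2m+1)·(2m+2)/(m+1)² · 4/2, which tends to 8 as m → ∞.
Thus R = 1/(8) = 1/8.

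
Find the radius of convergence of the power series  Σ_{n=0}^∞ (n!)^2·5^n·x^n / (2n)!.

R = 4/5

The ratio of consecutive coefficients is (n+1)²/[(2n+1)·(2n+2)] · 5 → 5/4.
Thus R = 1/(5/4) = 4/5.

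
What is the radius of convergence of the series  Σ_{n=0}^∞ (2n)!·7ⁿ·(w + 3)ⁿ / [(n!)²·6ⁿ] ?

The ratio of consecutive coefficients is (2n+1)·(2n+2)/(n+1)² · 7/6 → 14/3.
The series converges when 14/3 · |w + 3| < 1, giving R = 3/14.

R = 3/14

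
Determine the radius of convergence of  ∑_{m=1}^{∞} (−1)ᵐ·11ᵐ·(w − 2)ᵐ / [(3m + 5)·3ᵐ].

R = 3/11

The ratio of consecutive coefficients is [(3m + 5)/(3(m+1) + 5)] · 11/3 → 11/3.
Hence the series converges for |w − 2| < 1/(11/3) = 3/11, so the radius of convergence is 3/11.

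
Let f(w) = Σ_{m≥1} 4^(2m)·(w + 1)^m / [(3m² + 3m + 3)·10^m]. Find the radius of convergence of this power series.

R = 5/8

Ratio test: |a_{m+1}/a_m| = [(3m² + 3m + 3)/(3(m+1)² + 3(m+1) + 3)] · 16/10 → 8/5 as m → ∞.
Hence the series converges for |w + 1| < 1/(8/5) = 5/8, so the radius of convergence is 5/8.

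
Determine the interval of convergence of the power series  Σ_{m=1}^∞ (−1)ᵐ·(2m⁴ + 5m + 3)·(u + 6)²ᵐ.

By the ratio test, |a_{m+1}/a_m| = (2(m+1)⁴ + 5(m+1) + 3)/(2m⁴ + 5m + 3) → 1.
Since the exponent of (u + 6) increases by 2 each term, convergence requires |u + 6|² < 1, hence R = 1.
Check u = -5: the terms do not tend to 0, so the series diverges.
Endpoint u = -7: the terms have absolute value of order m⁴, which does not tend to 0, so the series diverges by the divergence test.

(-7, -5)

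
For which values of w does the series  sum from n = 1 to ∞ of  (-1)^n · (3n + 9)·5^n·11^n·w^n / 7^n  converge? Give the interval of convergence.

Apply the ratio test: |a_{n+1}| / |a_n| = [(3(n+1) + 9)/(3n + 9)] · 5·11/7, which tends to 55/7 as n → ∞.
Hence the series converges for |w| < 1/(55/7) = 7/55, so the radius of convergence is 7/55.
At w = 7/55: the n-th term does not approach 0; divergence by the term test.
When w = -7/55, the terms do not tend to 0, so the series diverges.

(-7/55, 7/55)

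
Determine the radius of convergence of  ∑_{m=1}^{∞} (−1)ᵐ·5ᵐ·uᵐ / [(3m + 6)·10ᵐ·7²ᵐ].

R = 98

Ratio test: |a_{m+1}/a_m| = [(3m + 6)/(3(m+1) + 6)] · 5/(10·49) → 1/98 as m → ∞.
Convergence for |u| · 1/98 < 1, i.e. |u| < 98. So R = 98.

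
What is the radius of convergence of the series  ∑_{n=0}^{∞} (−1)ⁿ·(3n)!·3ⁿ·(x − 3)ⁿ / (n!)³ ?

R = 1/81

The ratio of consecutive coefficients is (3n+1)·(3n+2)·(3n+3)/(n+1)³ · 3 → 81.
Thus R = 1/(81) = 1/81.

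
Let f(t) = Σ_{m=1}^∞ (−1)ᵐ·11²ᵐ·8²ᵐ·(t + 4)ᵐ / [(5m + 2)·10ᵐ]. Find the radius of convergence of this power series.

By the ratio test, |a_{m+1}/a_m| = [(5m + 2)/(5(m+1) + 2)] · 121·64/10 → 3872/5.
Thus R = 1/(3872/5) = 5/3872.

R = 5/3872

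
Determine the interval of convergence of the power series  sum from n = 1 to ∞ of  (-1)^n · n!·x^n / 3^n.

Ratio test: |a_{n+1}/a_n| = (n+1) · 1/3 → ∞ as n → ∞.
Since the ratio → ∞, the series diverges for every x ≠ 0, and R = 0.

{0}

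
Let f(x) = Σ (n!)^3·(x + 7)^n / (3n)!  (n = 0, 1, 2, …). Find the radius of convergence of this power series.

Ratio test: |a_{n+1}/a_n| = (n+1)³/[(3n+1)·(3n+2)·(3n+3)] → 1/27 as n → ∞.
Hence the series converges for |x + 7| < 1/(1/27) = 27, so the radius of convergence is 27.

R = 27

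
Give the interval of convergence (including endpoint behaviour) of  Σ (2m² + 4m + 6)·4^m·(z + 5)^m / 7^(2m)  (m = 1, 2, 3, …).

By the ratio test, |a_{m+1}/a_m| = [(2(m+1)² + 4(m+1) + 6)/(2m² + 4m + 6)] · 4/49 → 4/49.
Hence the series converges for |z + 5| < 1/(4/49) = 49/4, so the radius of convergence is 49/4.
At z = 29/4: the terms do not tend to 0, so the series diverges.
At z = -69/4: the terms do not tend to 0, so the series diverges.

(-69/4, 29/4)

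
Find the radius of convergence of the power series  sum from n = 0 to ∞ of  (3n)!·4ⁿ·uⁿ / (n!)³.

Apply the ratio test: |a_{n+1}| / |a_n| = (3n+1)·(3n+2)·(3n+3)/(n+1)³ · 4, which tends to 108 as n → ∞.
Convergence for |u| · 108 < 1, i.e. |u| < 1/108. So R = 1/108.

R = 1/108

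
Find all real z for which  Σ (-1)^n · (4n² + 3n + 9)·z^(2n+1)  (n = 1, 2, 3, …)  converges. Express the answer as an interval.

Ratio test: |a_{n+1}/a_n| = (4(n+1)² + 3(n+1) + 9)/(4n² + 3n + 9) → 1 as n → ∞.
Since the exponent of z increases by 2 each term, convergence requires |z|² < 1, hence R = 1.
Check z = 1: the n-th term does not approach 0; divergence by the term test.
At z = -1: the n-th term does not approach 0; divergence by the term test.

(-1, 1)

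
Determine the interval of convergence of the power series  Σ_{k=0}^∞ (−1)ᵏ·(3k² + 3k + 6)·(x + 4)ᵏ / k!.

Ratio test: |a_{k+1}/a_k| = (3(k+1)² + 3(k+1) + 6)/(3k² + 3k + 6) · 1/(k+1) → 0 as k → ∞.
The ratio tends to 0 regardless of x, hence R = ∞.

(−∞, ∞)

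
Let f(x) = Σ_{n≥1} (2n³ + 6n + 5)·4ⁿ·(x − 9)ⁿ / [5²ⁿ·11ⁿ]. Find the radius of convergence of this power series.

By the ratio test, |a_{n+1}/a_n| = [(2(n+1)³ + 6(n+1) + 5)/(2n³ + 6n + 5)] · 4/(25·11) → 4/275.
Convergence for |x − 9| · 4/275 < 1, i.e. |x − 9| < 275/4. So R = 275/4.

R = 275/4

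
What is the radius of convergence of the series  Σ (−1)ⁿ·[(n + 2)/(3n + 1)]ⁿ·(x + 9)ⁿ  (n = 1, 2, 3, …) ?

By the Cauchy root test, |a_n|^(1/n) = (n + 2)/(3n + 1) → 1/3.
Hence the series converges for |x + 9| < 1/(1/3) = 3, so the radius of convergence is 3.

R = 3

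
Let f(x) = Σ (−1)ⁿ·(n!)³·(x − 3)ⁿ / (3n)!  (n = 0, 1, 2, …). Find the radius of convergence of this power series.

R = 27

Ratio test: |a_{n+1}/a_n| = (n+1)³/[(3n+1)·(3n+2)·(3n+3)] → 1/27 as n → ∞.
The series converges when 1/27 · |x − 3| < 1, giving R = 27.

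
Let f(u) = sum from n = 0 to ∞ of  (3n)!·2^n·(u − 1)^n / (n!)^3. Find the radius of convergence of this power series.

R = 1/54

Ratio test: |a_{n+1}/a_n| = (3n+1)·(3n+2)·(3n+3)/(n+1)³ · 2 → 54 as n → ∞.
Thus R = 1/(54) = 1/54.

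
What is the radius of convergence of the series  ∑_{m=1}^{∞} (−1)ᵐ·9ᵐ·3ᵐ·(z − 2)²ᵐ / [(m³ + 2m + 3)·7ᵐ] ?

R = √21/9

Apply the ratio test: |a_{m+1}| / |a_m| = [(m³ + 2m + 3)/((m+1)³ + 2(m+1) + 3)] · 9·3/7, which tends to 27/7 as m → ∞.
Since the exponent of (z − 2) increases by 2 each term, convergence requires |z − 2|² < 7/27, hence R = √21/9.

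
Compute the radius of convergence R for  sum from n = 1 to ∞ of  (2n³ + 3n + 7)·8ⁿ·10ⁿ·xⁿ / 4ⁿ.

By the ratio test, |a_{n+1}/a_n| = [(2(n+1)³ + 3(n+1) + 7)/(2n³ + 3n + 7)] · 8·10/4 → 20.
Convergence for |x| · 20 < 1, i.e. |x| < 1/20. So R = 1/20.

R = 1/20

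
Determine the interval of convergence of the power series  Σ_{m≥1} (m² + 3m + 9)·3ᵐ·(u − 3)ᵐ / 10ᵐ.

Apply the ratio test: |a_{m+1}| / |a_m| = [((m+1)² + 3(m+1) + 9)/(m² + 3m + 9)] · 3/10, which tends to 3/10 as m → ∞.
Hence the series converges for |u − 3| < 1/(3/10) = 10/3, so the radius of convergence is 10/3.
When u = 19/3, the terms do not tend to 0, so the series diverges.
Endpoint u = -1/3: the terms do not tend to 0, so the series diverges.

(-1/3, 19/3)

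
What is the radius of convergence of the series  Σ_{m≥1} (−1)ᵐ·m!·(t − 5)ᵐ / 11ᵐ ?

R = 0

Apply the ratio test: |a_{m+1}| / |a_m| = (m+1) · 1/11, which tends to ∞ as m → ∞.
Since the ratio → ∞, the series diverges for every t ≠ 5, and R = 0.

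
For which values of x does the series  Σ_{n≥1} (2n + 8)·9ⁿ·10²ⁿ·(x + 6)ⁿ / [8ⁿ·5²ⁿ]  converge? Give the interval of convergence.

(-56/9, -52/9)

Apply the ratio test: |a_{n+1}| / |a_n| = [(2(n+1) + 8)/(2n + 8)] · 9·100/(8·25), which tends to 9/2 as n → ∞.
Convergence for |x + 6| · 9/2 < 1, i.e. |x + 6| < 2/9. So R = 2/9.
Check x = -52/9: the terms do not tend to 0, so the series diverges.
At x = -56/9: the n-th term does not approach 0; divergence by the term test.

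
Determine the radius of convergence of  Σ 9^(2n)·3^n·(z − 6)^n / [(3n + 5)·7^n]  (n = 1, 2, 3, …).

Apply the ratio test: |a_{n+1}| / |a_n| = [(3n + 5)/(3(n+1) + 5)] · 81·3/7, which tends to 243/7 as n → ∞.
Convergence for |z − 6| · 243/7 < 1, i.e. |z − 6| < 7/243. So R = 7/243.

R = 7/243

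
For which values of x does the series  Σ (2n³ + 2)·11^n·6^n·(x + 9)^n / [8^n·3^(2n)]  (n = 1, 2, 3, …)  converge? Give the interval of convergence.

By the ratio test, |a_{n+1}/a_n| = [(2(n+1)³ + 2)/(2n³ + 2)] · 11·6/(8·9) → 11/12.
Hence the series converges for |x + 9| < 1/(11/12) = 12/11, so the radius of convergence is 12/11.
Check x = -87/11: the terms have absolute value of order n³, which does not tend to 0, so the series diverges by the divergence test.
When x = -111/11, the terms do not tend to 0, so the series diverges.

(-111/11, -87/11)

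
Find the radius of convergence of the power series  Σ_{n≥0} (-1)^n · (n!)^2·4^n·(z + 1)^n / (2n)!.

The ratio of consecutive coefficients is (n+1)²/[(2n+1)·(2n+2)] · 4 → 1.
So the series converges when |z + 1| < 1 and diverges when |z + 1| > 1; R = 1.

R = 1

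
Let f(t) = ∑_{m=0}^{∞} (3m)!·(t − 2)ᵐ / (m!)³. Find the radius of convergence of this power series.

Ratio test: |a_{m+1}/a_m| = (3m+1)·(3m+2)·(3m+3)/(m+1)³ → 27 as m → ∞.
Hence the series converges for |t − 2| < 1/(27) = 1/27, so the radius of convergence is 1/27.

R = 1/27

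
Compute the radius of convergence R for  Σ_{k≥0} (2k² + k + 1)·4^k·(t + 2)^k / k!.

R = ∞

Apply the ratio test: |a_{k+1}| / |a_k| = (2(k+1)² + (k+1) + 1)/(2k² + k + 1) · 4 · 1/(k+1), which tends to 0 as k → ∞.
Since the limit is 0 < 1 for every t, the series converges on all of ℝ and R = ∞.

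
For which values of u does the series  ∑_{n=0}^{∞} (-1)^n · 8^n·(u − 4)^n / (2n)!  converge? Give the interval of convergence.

(−∞, ∞)

The ratio of consecutive coefficients is 8 · 1/[(2n+1)·(2n+2)] → 0.
Since the limit is 0 < 1 for every u, the series converges on all of ℝ and R = ∞.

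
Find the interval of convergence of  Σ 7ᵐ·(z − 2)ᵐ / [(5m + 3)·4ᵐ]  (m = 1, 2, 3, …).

[10/7, 18/7)

By the ratio test, |a_{m+1}/a_m| = [(5m + 3)/(5(m+1) + 3)] · 7/4 → 7/4.
Hence the series converges for |z − 2| < 1/(7/4) = 4/7, so the radius of convergence is 4/7.
Endpoint z = 18/7: the terms are asymptotic to a nonzero constant times 1/m, so the series diverges by limit comparison with Σ 1/m.
When z = 10/7, an alternating series whose terms decrease to 0 in absolute value, so it converges by the Leibniz criterion.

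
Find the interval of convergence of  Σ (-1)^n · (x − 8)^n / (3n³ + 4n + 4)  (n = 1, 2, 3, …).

[7, 9]

Ratio test: |a_{n+1}/a_n| = (3n³ + 4n + 4)/(3(n+1)³ + 4(n+1) + 4) → 1 as n → ∞.
Convergence for |x − 8| < 1, so R = 1.
Endpoint x = 9: absolute convergence follows by limit comparison with Σ 1/n³.
When x = 7, the series is dominated by a constant times Σ 1/n³, which converges (p = 3 > 1).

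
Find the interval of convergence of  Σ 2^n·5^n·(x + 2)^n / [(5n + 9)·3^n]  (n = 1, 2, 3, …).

[-23/10, -17/10)

By the ratio test, |a_{n+1}/a_n| = [(5n + 9)/(5(n+1) + 9)] · 2·5/3 → 10/3.
Hence the series converges for |x + 2| < 1/(10/3) = 3/10, so the radius of convergence is 3/10.
At x = -17/10: the terms are asymptotic to a nonzero constant times 1/n, so the series diverges by limit comparison with Σ 1/n.
Check x = -23/10: the terms alternate in sign and decrease monotonically to 0 in absolute value (size ~ c/n), so the alternating series test gives convergence.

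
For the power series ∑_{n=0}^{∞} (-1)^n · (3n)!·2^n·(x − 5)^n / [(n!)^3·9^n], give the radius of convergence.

R = 1/6

Apply the ratio test: |a_{n+1}| / |a_n| = (3n+1)·(3n+2)·(3n+3)/(n+1)³ · 2/9, which tends to 6 as n → ∞.
Convergence for |x − 5| · 6 < 1, i.e. |x − 5| < 1/6. So R = 1/6.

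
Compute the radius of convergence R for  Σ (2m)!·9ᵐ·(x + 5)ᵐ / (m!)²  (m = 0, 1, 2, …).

Ratio test: |a_{m+1}/a_m| = (2m+1)·(2m+2)/(m+1)² · 9 → 36 as m → ∞.
The series converges when 36 · |x + 5| < 1, giving R = 1/36.

R = 1/36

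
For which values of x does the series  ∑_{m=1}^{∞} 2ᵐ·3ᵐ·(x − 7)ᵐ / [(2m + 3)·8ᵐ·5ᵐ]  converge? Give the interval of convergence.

[1/3, 41/3)

Ratio test: |a_{m+1}/a_m| = [(2m + 3)/(2(m+1) + 3)] · 2·3/(8·5) → 3/20 as m → ∞.
Convergence for |x − 7| · 3/20 < 1, i.e. |x − 7| < 20/3. So R = 20/3.
At x = 41/3: comparison with the harmonic series Σ 1/m shows the series diverges.
When x = 1/3, an alternating series whose terms decrease to 0 in absolute value, so it converges by the Leibniz criterion.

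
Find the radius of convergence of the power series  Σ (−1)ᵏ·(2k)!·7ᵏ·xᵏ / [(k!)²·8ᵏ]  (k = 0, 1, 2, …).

Ratio test: |a_{k+1}/a_k| = (2k+1)·(2k+2)/(k+1)² · 7/8 → 7/2 as k → ∞.
Hence the series converges for |x| < 1/(7/2) = 2/7, so the radius of convergence is 2/7.

R = 2/7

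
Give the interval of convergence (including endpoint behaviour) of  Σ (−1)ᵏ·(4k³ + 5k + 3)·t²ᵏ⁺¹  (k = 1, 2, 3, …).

Apply the ratio test: |a_{k+1}| / |a_k| = (4(k+1)³ + 5(k+1) + 3)/(4k³ + 5k + 3), which tends to 1 as k → ∞.
Writing y = t², the series in y has radius 1, so |t| < √(1) = 1 and R = 1.
When t = 1, the terms do not tend to 0, so the series diverges.
Check t = -1: the terms do not tend to 0, so the series diverges.

(-1, 1)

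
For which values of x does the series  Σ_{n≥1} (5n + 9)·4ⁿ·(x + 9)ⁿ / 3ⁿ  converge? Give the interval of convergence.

Ratio test: |a_{n+1}/a_n| = [(5(n+1) + 9)/(5n + 9)] · 4/3 → 4/3 as n → ∞.
Thus R = 1/(4/3) = 3/4.
Check x = -33/4: the terms do not tend to 0, so the series diverges.
When x = -39/4, the n-th term does not approach 0; divergence by the term test.

(-39/4, -33/4)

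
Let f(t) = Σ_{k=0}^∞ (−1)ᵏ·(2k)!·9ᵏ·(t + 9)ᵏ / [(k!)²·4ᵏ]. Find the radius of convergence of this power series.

R = 1/9

The ratio of consecutive coefficients is (2k+1)·(2k+2)/(k+1)² · 9/4 → 9.
Convergence for |t + 9| · 9 < 1, i.e. |t + 9| < 1/9. So R = 1/9.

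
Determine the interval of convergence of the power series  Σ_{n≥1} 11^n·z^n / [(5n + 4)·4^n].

[-4/11, 4/11)

Apply the ratio test: |a_{n+1}| / |a_n| = [(5n + 4)/(5(n+1) + 4)] · 11/4, which tends to 11/4 as n → ∞.
Convergence for |z| · 11/4 < 1, i.e. |z| < 4/11. So R = 4/11.
Endpoint z = 4/11: the terms are asymptotic to a nonzero constant times 1/n, so the series diverges by limit comparison with Σ 1/n.
At z = -4/11: an alternating series whose terms decrease to 0 in absolute value, so it converges by the Leibniz criterion.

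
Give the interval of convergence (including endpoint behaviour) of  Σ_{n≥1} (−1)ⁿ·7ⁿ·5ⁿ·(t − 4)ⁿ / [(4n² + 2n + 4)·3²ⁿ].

[131/35, 149/35]

By the ratio test, |a_{n+1}/a_n| = [(4n² + 2n + 4)/(4(n+1)² + 2(n+1) + 4)] · 7·5/9 → 35/9.
Hence the series converges for |t − 4| < 1/(35/9) = 9/35, so the radius of convergence is 9/35.
Check t = 149/35: absolute convergence follows by limit comparison with Σ 1/n².
Check t = 131/35: absolute convergence follows by limit comparison with Σ 1/n².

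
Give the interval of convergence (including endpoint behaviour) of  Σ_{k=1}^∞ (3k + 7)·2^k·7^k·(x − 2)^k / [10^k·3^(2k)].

Apply the ratio test: |a_{k+1}| / |a_k| = [(3(k+1) + 7)/(3k + 7)] · 2·7/(10·9), which tends to 7/45 as k → ∞.
Thus R = 1/(7/45) = 45/7.
At x = 59/7: the terms do not tend to 0, so the series diverges.
Check x = -31/7: the terms have absolute value of order k, which does not tend to 0, so the series diverges by the divergence test.

(-31/7, 59/7)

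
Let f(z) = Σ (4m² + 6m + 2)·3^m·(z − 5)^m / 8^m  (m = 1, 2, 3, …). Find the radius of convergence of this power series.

Apply the ratio test: |a_{m+1}| / |a_m| = [(4(m+1)² + 6(m+1) + 2)/(4m² + 6m + 2)] · 3/8, which tends to 3/8 as m → ∞.
Hence the series converges for |z − 5| < 1/(3/8) = 8/3, so the radius of convergence is 8/3.

R = 8/3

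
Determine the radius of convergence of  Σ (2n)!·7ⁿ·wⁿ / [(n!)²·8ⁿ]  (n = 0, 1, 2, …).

R = 2/7

By the ratio test, |a_{n+1}/a_n| = (2n+1)·(2n+2)/(n+1)² · 7/8 → 7/2.
The series converges when 7/2 · |w| < 1, giving R = 2/7.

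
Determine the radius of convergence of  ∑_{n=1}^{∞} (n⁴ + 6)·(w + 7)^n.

The ratio of consecutive coefficients is ((n+1)⁴ + 6)/(n⁴ + 6) → 1.
So the series converges when |w + 7| < 1 and diverges when |w + 7| > 1; R = 1.

R = 1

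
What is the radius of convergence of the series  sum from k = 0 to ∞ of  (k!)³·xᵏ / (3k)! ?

R = 27

Apply the ratio test: |a_{k+1}| / |a_k| = (k+1)³/[(3k+1)·(3k+2)·(3k+3)], which tends to 1/27 as k → ∞.
Thus R = 1/(1/27) = 27.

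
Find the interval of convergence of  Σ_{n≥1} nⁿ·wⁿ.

{0}

Root test: |a_n|^(1/n) = n → ∞.
Since the n-th root of |a_n| is unbounded, the series converges only at w = 0; R = 0.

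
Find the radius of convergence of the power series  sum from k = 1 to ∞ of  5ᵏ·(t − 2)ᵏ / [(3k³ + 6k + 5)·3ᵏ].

The ratio of consecutive coefficients is [(3k³ + 6k + 5)/(3(k+1)³ + 6(k+1) + 5)] · 5/3 → 5/3.
Hence the series converges for |t − 2| < 1/(5/3) = 3/5, so the radius of convergence is 3/5.

R = 3/5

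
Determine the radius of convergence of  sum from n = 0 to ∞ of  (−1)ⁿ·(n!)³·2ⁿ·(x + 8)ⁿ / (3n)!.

Ratio test: |a_{n+1}/a_n| = (n+1)³/[(3n+1)·(3n+2)·(3n+3)] · 2 → 2/27 as n → ∞.
The series converges when 2/27 · |x + 8| < 1, giving R = 27/2.

R = 27/2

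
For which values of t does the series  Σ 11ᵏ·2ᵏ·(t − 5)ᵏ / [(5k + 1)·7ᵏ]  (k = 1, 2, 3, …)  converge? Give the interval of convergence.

[103/22, 117/22)

By the ratio test, |a_{k+1}/a_k| = [(5k + 1)/(5(k+1) + 1)] · 11·2/7 → 22/7.
The series converges when 22/7 · |t − 5| < 1, giving R = 7/22.
At t = 117/22: comparison with the harmonic series Σ 1/k shows the series diverges.
When t = 103/22, convergence follows from the alternating series test (terms decrease monotonically to 0).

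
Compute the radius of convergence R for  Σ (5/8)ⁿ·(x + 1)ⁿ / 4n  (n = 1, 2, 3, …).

R = 8/5

The ratio of consecutive coefficients is [4n/4(n+1)] · 5/8 → 5/8.
Hence the series converges for |x + 1| < 1/(5/8) = 8/5, so the radius of convergence is 8/5.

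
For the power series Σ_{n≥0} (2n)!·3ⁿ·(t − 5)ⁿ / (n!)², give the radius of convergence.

R = 1/12

By the ratio test, |a_{n+1}/a_n| = (2n+1)·(2n+2)/(n+1)² · 3 → 12.
Convergence for |t − 5| · 12 < 1, i.e. |t − 5| < 1/12. So R = 1/12.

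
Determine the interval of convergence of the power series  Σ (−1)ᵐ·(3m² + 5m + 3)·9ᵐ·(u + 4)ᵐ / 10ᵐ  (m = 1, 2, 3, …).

The ratio of consecutive coefficients is [(3(m+1)² + 5(m+1) + 3)/(3m² + 5m + 3)] · 9/10 → 9/10.
Convergence for |u + 4| · 9/10 < 1, i.e. |u + 4| < 10/9. So R = 10/9.
When u = -26/9, the terms have absolute value of order m², which does not tend to 0, so the series diverges by the divergence test.
When u = -46/9, the terms do not tend to 0, so the series diverges.

(-46/9, -26/9)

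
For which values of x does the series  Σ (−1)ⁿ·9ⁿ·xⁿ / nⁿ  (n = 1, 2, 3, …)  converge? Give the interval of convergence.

(−∞, ∞)

By the Cauchy root test, |a_n|^(1/n) = 9/n → 0.
The limit is 0 for every x, so R = ∞.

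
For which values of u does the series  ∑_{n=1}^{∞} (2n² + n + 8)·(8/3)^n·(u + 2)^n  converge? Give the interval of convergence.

Apply the ratio test: |a_{n+1}| / |a_n| = [(2(n+1)² + (n+1) + 8)/(2n² + n + 8)] · 8/3, which tends to 8/3 as n → ∞.
Hence the series converges for |u + 2| < 1/(8/3) = 3/8, so the radius of convergence is 3/8.
When u = -13/8, the n-th term does not approach 0; divergence by the term test.
At u = -19/8: the terms do not tend to 0, so the series diverges.

(-19/8, -13/8)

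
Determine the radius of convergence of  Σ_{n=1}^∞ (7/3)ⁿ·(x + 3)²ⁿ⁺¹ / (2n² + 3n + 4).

R = √21/7

The ratio of consecutive coefficients is [(2n² + 3n + 4)/(2(n+1)² + 3(n+1) + 4)] · 7/3 → 7/3.
Since the exponent of (x + 3) increases by 2 each term, convergence requires |x + 3|² < 3/7, hence R = √21/7.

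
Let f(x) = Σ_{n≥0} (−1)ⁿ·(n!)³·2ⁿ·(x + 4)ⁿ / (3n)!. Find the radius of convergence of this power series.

R = 27/2

Ratio test: |a_{n+1}/a_n| = (n+1)³/[(3n+1)·(3n+2)·(3n+3)] · 2 → 2/27 as n → ∞.
Hence the series converges for |x + 4| < 1/(2/27) = 27/2, so the radius of convergence is 27/2.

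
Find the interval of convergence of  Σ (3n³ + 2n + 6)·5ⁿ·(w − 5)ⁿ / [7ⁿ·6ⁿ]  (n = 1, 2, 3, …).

Ratio test: |a_{n+1}/a_n| = [(3(n+1)³ + 2(n+1) + 6)/(3n³ + 2n + 6)] · 5/(7·6) → 5/42 as n → ∞.
Hence the series converges for |w − 5| < 1/(5/42) = 42/5, so the radius of convergence is 42/5.
Check w = 67/5: the n-th term does not approach 0; divergence by the term test.
When w = -17/5, the terms have absolute value of order n³, which does not tend to 0, so the series diverges by the divergence test.

(-17/5, 67/5)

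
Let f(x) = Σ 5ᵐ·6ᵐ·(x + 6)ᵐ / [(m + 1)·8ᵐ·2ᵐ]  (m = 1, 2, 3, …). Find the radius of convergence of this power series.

R = 8/15

Apply the ratio test: |a_{m+1}| / |a_m| = [(m + 1)/((m+1) + 1)] · 5·6/(8·2), which tends to 15/8 as m → ∞.
Hence the series converges for |x + 6| < 1/(15/8) = 8/15, so the radius of convergence is 8/15.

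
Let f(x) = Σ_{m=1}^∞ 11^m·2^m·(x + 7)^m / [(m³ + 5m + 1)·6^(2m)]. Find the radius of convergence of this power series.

The ratio of consecutive coefficients is [(m³ + 5m + 1)/((m+1)³ + 5(m+1) + 1)] · 11·2/36 → 11/18.
Convergence for |x + 7| · 11/18 < 1, i.e. |x + 7| < 18/11. So R = 18/11.

R = 18/11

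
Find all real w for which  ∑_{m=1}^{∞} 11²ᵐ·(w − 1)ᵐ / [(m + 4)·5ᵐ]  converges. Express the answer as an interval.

The ratio of consecutive coefficients is [(m + 4)/((m+1) + 4)] · 121/5 → 121/5.
The series converges when 121/5 · |w − 1| < 1, giving R = 5/121.
At w = 126/121: the terms behave like c/m; limit comparison with the harmonic series gives divergence.
When w = 116/121, an alternating series whose terms decrease to 0 in absolute value, so it converges by the Leibniz criterion.

[116/121, 126/121)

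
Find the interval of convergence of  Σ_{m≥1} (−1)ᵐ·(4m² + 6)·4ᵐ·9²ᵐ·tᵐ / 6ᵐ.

(-1/54, 1/54)

By the ratio test, |a_{m+1}/a_m| = [(4(m+1)² + 6)/(4m² + 6)] · 4·81/6 → 54.
Thus R = 1/(54) = 1/54.
Check t = 1/54: the m-th term does not approach 0; divergence by the term test.
When t = -1/54, the m-th term does not approach 0; divergence by the term test.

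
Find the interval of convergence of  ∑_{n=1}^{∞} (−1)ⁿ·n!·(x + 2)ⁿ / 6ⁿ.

Ratio test: |a_{n+1}/a_n| = (n+1) · 1/6 → ∞ as n → ∞.
The terms grow without bound for any (x + 2) ≠ 0, so R = 0 (convergence only at x = -2).

{-2}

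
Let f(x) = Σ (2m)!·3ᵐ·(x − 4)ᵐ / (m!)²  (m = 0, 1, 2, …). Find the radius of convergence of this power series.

R = 1/12

By the ratio test, |a_{m+1}/a_m| = (2m+1)·(2m+2)/(m+1)² · 3 → 12.
The series converges when 12 · |x − 4| < 1, giving R = 1/12.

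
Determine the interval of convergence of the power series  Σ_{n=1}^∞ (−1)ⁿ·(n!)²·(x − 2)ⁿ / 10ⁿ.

{2}

By the ratio test, |a_{n+1}/a_n| = (n+1)² · 1/10 → ∞.
Since the ratio → ∞, the series diverges for every x ≠ 2, and R = 0.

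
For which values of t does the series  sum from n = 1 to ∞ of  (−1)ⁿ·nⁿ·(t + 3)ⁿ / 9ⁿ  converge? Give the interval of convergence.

Root test: |a_n|^(1/n) = n/9 → ∞.
Since the n-th root of |a_n| is unbounded, the series converges only at t = -3; R = 0.

{-3}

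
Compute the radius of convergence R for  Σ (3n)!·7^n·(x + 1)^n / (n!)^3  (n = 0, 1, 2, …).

R = 1/189

Ratio test: |a_{n+1}/a_n| = (3n+1)·(3n+2)·(3n+3)/(n+1)³ · 7 → 189 as n → ∞.
The series converges when 189 · |x + 1| < 1, giving R = 1/189.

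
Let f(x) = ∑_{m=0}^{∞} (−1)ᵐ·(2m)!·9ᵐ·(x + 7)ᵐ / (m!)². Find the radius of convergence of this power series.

The ratio of consecutive coefficients is (2m+1)·(2m+2)/(m+1)² · 9 → 36.
Thus R = 1/(36) = 1/36.

R = 1/36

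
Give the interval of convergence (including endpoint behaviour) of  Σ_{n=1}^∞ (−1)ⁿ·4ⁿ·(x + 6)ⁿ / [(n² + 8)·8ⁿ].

[-8, -4]

Ratio test: |a_{n+1}/a_n| = [(n² + 8)/((n+1)² + 8)] · 4/8 → 1/2 as n → ∞.
Convergence for |x + 6| · 1/2 < 1, i.e. |x + 6| < 2. So R = 2.
Check x = -4: the terms are on the order of 1/n², so the series converges absolutely by comparison with the p-series (p = 2 > 1).
When x = -8, the series is dominated by a constant times Σ 1/n², which converges (p = 2 > 1).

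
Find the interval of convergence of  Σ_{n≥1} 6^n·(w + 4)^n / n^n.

(−∞, ∞)

By the Cauchy root test, |a_n|^(1/n) = 6/n → 0.
The limit is 0 for every w, so R = ∞.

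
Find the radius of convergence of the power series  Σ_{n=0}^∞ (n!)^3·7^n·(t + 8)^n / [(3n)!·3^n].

Ratio test: |a_{n+1}/a_n| = (n+1)³/[(3n+1)·(3n+2)·(3n+3)] · 7/3 → 7/81 as n → ∞.
The series converges when 7/81 · |t + 8| < 1, giving R = 81/7.

R = 81/7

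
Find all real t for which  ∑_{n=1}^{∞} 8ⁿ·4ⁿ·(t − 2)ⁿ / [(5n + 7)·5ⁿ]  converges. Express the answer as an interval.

[59/32, 69/32)

Ratio test: |a_{n+1}/a_n| = [(5n + 7)/(5(n+1) + 7)] · 8·4/5 → 32/5 as n → ∞.
Hence the series converges for |t − 2| < 1/(32/5) = 5/32, so the radius of convergence is 5/32.
At t = 69/32: the terms are asymptotic to a nonzero constant times 1/n, so the series diverges by limit comparison with Σ 1/n.
When t = 59/32, convergence follows from the alternating series test (terms decrease monotonically to 0).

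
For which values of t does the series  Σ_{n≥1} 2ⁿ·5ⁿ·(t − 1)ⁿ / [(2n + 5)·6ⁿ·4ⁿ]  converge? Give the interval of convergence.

The ratio of consecutive coefficients is [(2n + 5)/(2(n+1) + 5)] · 2·5/(6·4) → 5/12.
Hence the series converges for |t − 1| < 1/(5/12) = 12/5, so the radius of convergence is 12/5.
Check t = 17/5: comparison with the harmonic series Σ 1/n shows the series diverges.
When t = -7/5, an alternating series whose terms decrease to 0 in absolute value, so it converges by the Leibniz criterion.

[-7/5, 17/5)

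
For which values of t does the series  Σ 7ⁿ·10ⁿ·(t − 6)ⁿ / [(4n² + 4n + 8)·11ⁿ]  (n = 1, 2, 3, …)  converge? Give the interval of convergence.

By the ratio test, |a_{n+1}/a_n| = [(4n² + 4n + 8)/(4(n+1)² + 4(n+1) + 8)] · 7·10/11 → 70/11.
Hence the series converges for |t − 6| < 1/(70/11) = 11/70, so the radius of convergence is 11/70.
At t = 431/70: absolute convergence follows by limit comparison with Σ 1/n².
When t = 409/70, the terms are on the order of 1/n², so the series converges absolutely by comparison with the p-series (p = 2 > 1).

[409/70, 431/70]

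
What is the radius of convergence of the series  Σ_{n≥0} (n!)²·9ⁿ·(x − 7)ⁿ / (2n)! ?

R = 4/9

Apply the ratio test: |a_{n+1}| / |a_n| = (n+1)²/[(2n+1)·(2n+2)] · 9, which tends to 9/4 as n → ∞.
Hence the series converges for |x − 7| < 1/(9/4) = 4/9, so the radius of convergence is 4/9.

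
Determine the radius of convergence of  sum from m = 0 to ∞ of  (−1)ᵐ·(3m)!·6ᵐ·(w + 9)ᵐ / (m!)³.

R = 1/162

Apply the ratio test: |a_{m+1}| / |a_m| = (3m+1)·(3m+2)·(3m+3)/(m+1)³ · 6, which tends to 162 as m → ∞.
Convergence for |w + 9| · 162 < 1, i.e. |w + 9| < 1/162. So R = 1/162.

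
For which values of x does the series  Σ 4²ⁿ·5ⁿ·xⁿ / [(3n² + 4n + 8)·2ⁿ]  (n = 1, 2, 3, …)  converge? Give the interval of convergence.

The ratio of consecutive coefficients is [(3n² + 4n + 8)/(3(n+1)² + 4(n+1) + 8)] · 16·5/2 → 40.
Convergence for |x| · 40 < 1, i.e. |x| < 1/40. So R = 1/40.
Endpoint x = 1/40: the terms are on the order of 1/n², so the series converges absolutely by comparison with the p-series (p = 2 > 1).
When x = -1/40, the series is dominated by a constant times Σ 1/n², which converges (p = 2 > 1).

[-1/40, 1/40]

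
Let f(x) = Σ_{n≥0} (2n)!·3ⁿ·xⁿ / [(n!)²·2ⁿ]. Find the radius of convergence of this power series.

R = 1/6

Apply the ratio test: |a_{n+1}| / |a_n| = (2n+1)·(2n+2)/(n+1)² · 3/2, which tends to 6 as n → ∞.
Hence the series converges for |x| < 1/(6) = 1/6, so the radius of convergence is 1/6.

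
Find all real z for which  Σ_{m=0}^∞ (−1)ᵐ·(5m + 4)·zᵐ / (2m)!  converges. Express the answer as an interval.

The ratio of consecutive coefficients is (5(m+1) + 4)/(5m + 4) · 1/[(2m+1)·(2m+2)] → 0.
The ratio tends to 0 regardless of z, hence R = ∞.

(−∞, ∞)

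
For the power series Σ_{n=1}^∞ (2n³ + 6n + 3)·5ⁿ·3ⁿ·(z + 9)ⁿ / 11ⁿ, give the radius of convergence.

R = 11/15

Apply the ratio test: |a_{n+1}| / |a_n| = [(2(n+1)³ + 6(n+1) + 3)/(2n³ + 6n + 3)] · 5·3/11, which tends to 15/11 as n → ∞.
Convergence for |z + 9| · 15/11 < 1, i.e. |z + 9| < 11/15. So R = 11/15.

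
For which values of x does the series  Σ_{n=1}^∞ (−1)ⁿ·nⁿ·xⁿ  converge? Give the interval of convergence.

{0}

Root test: |a_n|^(1/n) = n → ∞.
The root grows without bound, so R = 0 (convergence only at x = 0).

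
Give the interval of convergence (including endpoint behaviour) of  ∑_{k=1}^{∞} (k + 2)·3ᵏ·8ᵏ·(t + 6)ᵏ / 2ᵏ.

(-73/12, -71/12)

Ratio test: |a_{k+1}/a_k| = [((k+1) + 2)/(k + 2)] · 3·8/2 → 12 as k → ∞.
The series converges when 12 · |t + 6| < 1, giving R = 1/12.
At t = -71/12: the terms do not tend to 0, so the series diverges.
Endpoint t = -73/12: the terms have absolute value of order k, which does not tend to 0, so the series diverges by the divergence test.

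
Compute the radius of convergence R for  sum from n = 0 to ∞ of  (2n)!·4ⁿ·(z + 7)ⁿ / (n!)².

R = 1/16

Apply the ratio test: |a_{n+1}| / |a_n| = (2n+1)·(2n+2)/(n+1)² · 4, which tends to 16 as n → ∞.
Hence the series converges for |z + 7| < 1/(16) = 1/16, so the radius of convergence is 1/16.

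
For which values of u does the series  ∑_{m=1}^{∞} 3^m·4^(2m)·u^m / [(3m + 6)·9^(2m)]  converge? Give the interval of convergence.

[-27/16, 27/16)

Apply the ratio test: |a_{m+1}| / |a_m| = [(3m + 6)/(3(m+1) + 6)] · 3·16/81, which tends to 16/27 as m → ∞.
Thus R = 1/(16/27) = 27/16.
When u = 27/16, the terms behave like c/m; limit comparison with the harmonic series gives divergence.
When u = -27/16, an alternating series whose terms decrease to 0 in absolute value, so it converges by the Leibniz criterion.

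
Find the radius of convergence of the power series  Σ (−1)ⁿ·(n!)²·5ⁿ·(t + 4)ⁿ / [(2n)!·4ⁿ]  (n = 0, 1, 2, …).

R = 16/5

Apply the ratio test: |a_{n+1}| / |a_n| = (n+1)²/[(2n+1)·(2n+2)] · 5/4, which tends to 5/16 as n → ∞.
Convergence for |t + 4| · 5/16 < 1, i.e. |t + 4| < 16/5. So R = 16/5.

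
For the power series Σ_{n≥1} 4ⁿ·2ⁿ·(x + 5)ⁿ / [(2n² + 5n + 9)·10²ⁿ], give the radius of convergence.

R = 25/2

Apply the ratio test: |a_{n+1}| / |a_n| = [(2n² + 5n + 9)/(2(n+1)² + 5(n+1) + 9)] · 4·2/100, which tends to 2/25 as n → ∞.
Thus R = 1/(2/25) = 25/2.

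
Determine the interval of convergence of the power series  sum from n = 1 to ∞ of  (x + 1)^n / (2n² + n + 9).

[-2, 0]

Ratio test: |a_{n+1}/a_n| = (2n² + n + 9)/(2(n+1)² + (n+1) + 9) → 1 as n → ∞.
Hence R = 1.
Check x = 0: the terms are on the order of 1/n², so the series converges absolutely by comparison with the p-series (p = 2 > 1).
Endpoint x = -2: the terms are on the order of 1/n², so the series converges absolutely by comparison with the p-series (p = 2 > 1).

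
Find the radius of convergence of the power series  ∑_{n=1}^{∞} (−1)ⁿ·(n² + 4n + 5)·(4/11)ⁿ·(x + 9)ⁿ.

By the ratio test, |a_{n+1}/a_n| = [((n+1)² + 4(n+1) + 5)/(n² + 4n + 5)] · 4/11 → 4/11.
Convergence for |x + 9| · 4/11 < 1, i.e. |x + 9| < 11/4. So R = 11/4.

R = 11/4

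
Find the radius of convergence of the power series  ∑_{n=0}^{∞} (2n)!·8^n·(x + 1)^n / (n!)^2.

R = 1/32

Apply the ratio test: |a_{n+1}| / |a_n| = (2n+1)·(2n+2)/(n+1)² · 8, which tends to 32 as n → ∞.
Thus R = 1/(32) = 1/32.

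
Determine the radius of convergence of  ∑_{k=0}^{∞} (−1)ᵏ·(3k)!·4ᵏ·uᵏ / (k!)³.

The ratio of consecutive coefficients is (3k+1)·(3k+2)·(3k+3)/(k+1)³ · 4 → 108.
Convergence for |u| · 108 < 1, i.e. |u| < 1/108. So R = 1/108.

R = 1/108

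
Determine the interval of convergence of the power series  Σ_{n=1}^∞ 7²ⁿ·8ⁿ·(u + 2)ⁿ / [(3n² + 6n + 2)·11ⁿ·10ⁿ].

[-447/196, -337/196]

By the ratio test, |a_{n+1}/a_n| = [(3n² + 6n + 2)/(3(n+1)² + 6(n+1) + 2)] · 49·8/(11·10) → 196/55.
Hence the series converges for |u + 2| < 1/(196/55) = 55/196, so the radius of convergence is 55/196.
When u = -337/196, the terms are on the order of 1/n², so the series converges absolutely by comparison with the p-series (p = 2 > 1).
When u = -447/196, the terms are on the order of 1/n², so the series converges absolutely by comparison with the p-series (p = 2 > 1).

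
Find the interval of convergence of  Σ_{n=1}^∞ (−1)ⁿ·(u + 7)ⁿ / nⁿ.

Root test: |a_n|^(1/n) = 1/n → 0.
The limit is 0 for every u, so R = ∞.

(−∞, ∞)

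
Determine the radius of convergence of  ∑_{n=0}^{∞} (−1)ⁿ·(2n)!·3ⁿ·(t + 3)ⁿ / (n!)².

Ratio test: |a_{n+1}/a_n| = (2n+1)·(2n+2)/(n+1)² · 3 → 12 as n → ∞.
The series converges when 12 · |t + 3| < 1, giving R = 1/12.

R = 1/12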